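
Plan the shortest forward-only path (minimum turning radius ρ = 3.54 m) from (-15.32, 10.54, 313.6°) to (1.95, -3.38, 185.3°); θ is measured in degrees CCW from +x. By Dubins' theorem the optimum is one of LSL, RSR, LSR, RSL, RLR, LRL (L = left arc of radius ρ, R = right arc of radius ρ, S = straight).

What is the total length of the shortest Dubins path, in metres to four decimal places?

29.0919 m

Let ψ = atan2(Δy, Δx) = atan2(-13.92, 17.27) = -38.8696° be the start→goal bearing.
Normalize: d = |goal − start| / ρ = 22.181508/3.54 = 6.265963, α = (θ_start − ψ) mod 360° = 352.4696° = 6.151755 rad, β = (θ_goal − ψ) mod 360° = 224.1696° = 3.912497 rad.
Common terms: sin α = -0.131053, cos α = 0.991375, sin β = -0.696784, cos β = -0.717281, cos(α−β) = -0.619779, d² = 39.262289. Work in radians in the unit-radius frame; every candidate has L = ρ·(t + p + q).
LSL: p² = 2 + d² − 2cos(α−β) + 2d(sin α − sin β) = 49.591555; p = √p² = 7.042127; φ = atan2(cos β − cos α, d + sin α − sin β) = -0.245080 rad; t = (φ − α) mod 2π = 6.169536 rad, q = (β − φ) mod 2π = 4.157577 rad → L = 3.54·(6.169536 + 7.042127 + 4.157577) = 3.54·17.369240 = 61.487111 m
RSR: p² = 2 + d² − 2cos(α−β) + 2d(sin β − sin α) = 35.412139; p = √p² = 5.950810; φ = atan2(cos α − cos β, d − sin α + sin β) = 0.291229 rad; t = (α − φ) mod 2π = 5.860525 rad, q = (φ − β) mod 2π = 2.661917 rad → L = 3.54·(5.860525 + 5.950810 + 2.661917) = 3.54·14.473253 = 51.235314 m
LSR: p² = d² − 2 + 2cos(α−β) + 2d(sin α + sin β) = 25.648340; p = √p² = 5.064419; φ = atan2(−cos α − cos β, d + sin α + sin β) − atan2(−2, p) = 0.325753 rad; t = (φ − α) mod 2π = 0.457183 rad, q = (φ − β) mod 2π = 2.696441 rad → L = 3.54·(0.457183 + 5.064419 + 2.696441) = 3.54·8.218043 = 29.091873 m
RSL: p² = d² − 2 + 2cos(α−β) − 2d(sin α + sin β) = 46.397122; p = √p² = 6.811543; φ = atan2(cos α + cos β, d − sin α − sin β) − atan2(2, p) = -0.246973 rad; t = (α − φ) mod 2π = 0.115543 rad, q = (β − φ) mod 2π = 4.159470 rad → L = 3.54·(0.115543 + 6.811543 + 4.159470) = 3.54·11.086556 = 39.246409 m
RLR: c = (6 − d² + 2cos(α−β) + 2d(sin α − sin β))/8 = -3.426517, |c| > 1 → infeasible
LRL: c = (6 − d² + 2cos(α−β) − 2d(sin α − sin β))/8 = -5.198944, |c| > 1 → infeasible
Shortest: LSR with L = 29.091873 m ≈ 29.0919 m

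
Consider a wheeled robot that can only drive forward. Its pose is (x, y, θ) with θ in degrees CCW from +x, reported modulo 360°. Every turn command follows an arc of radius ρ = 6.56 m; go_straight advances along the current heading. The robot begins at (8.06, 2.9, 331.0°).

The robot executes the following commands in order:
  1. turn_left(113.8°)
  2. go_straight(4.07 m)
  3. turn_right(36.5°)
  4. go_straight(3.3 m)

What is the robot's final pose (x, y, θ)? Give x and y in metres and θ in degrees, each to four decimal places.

set_pose: (x, y, θ) = (8.0600, 2.9000, 331.0000°), ρ = 6.56
turn_left(113.8°): centre at ρ to the left, rotate +113.8° → (17.7734, 8.0430, 444.8000° ≡ 84.8000°)
go_straight(4.07): x += 4.07·cos θ, y += 4.07·sin θ → (18.1422, 12.0962, 84.8000°)
turn_right(36.5°): centre at ρ to the right, rotate −36.5° → (19.7773, 15.8656, 48.3000°)
go_straight(3.3): x += 3.3·cos θ, y += 3.3·sin θ → (21.9725, 18.3295, 48.3000°)

(21.9725, 18.3295, 48.3000°)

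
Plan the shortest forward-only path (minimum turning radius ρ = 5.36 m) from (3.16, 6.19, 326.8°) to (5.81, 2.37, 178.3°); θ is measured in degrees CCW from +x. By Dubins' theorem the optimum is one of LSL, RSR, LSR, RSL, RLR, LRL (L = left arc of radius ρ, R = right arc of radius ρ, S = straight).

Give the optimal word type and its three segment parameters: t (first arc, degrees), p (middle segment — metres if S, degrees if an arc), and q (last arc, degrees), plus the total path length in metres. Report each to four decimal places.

LRL: t = 81.7266°, p = 280.7755°, q = 50.5488°, L = 38.6408 m

Let ψ = atan2(Δy, Δx) = atan2(-3.82, 2.65) = -55.2503° be the start→goal bearing.
Normalize: d = |goal − start| / ρ = 4.649183/5.36 = 0.867385, α = (θ_start − ψ) mod 360° = 22.0503° = 0.384850 rad, β = (θ_goal − ψ) mod 360° = 233.5503° = 4.076221 rad.
Common terms: sin α = 0.375420, cos α = 0.926855, sin β = -0.804379, cos β = -0.594117, cos(α−β) = -0.852640, d² = 0.752356. Work in radians in the unit-radius frame; every candidate has L = ρ·(t + p + q).
LSL: p² = 2 + d² − 2cos(α−β) + 2d(sin α − sin β) = 6.504316; p = √p² = 2.550356; φ = atan2(cos β − cos α, d + sin α − sin β) = -0.638979 rad; t = (φ − α) mod 2π = 5.259356 rad, q = (β − φ) mod 2π = 4.715201 rad → L = 5.36·(5.259356 + 2.550356 + 4.715201) = 5.36·12.524913 = 67.133532 m
RSR: p² = 2 + d² − 2cos(α−β) + 2d(sin β − sin α) = 2.410958; p = √p² = 1.552726; φ = atan2(cos α − cos β, d − sin α + sin β) = 1.773383 rad; t = (α − φ) mod 2π = 4.894653 rad, q = (φ − β) mod 2π = 3.980347 rad → L = 5.36·(4.894653 + 1.552726 + 3.980347) = 5.36·10.427725 = 55.892607 m
LSR: p² = d² − 2 + 2cos(α−β) + 2d(sin α + sin β) = -3.697068 < 0 → infeasible
RSL: p² = d² − 2 + 2cos(α−β) − 2d(sin α + sin β) = -2.208780 < 0 → infeasible
RLR: c = (6 − d² + 2cos(α−β) + 2d(sin α − sin β))/8 = 0.698630; p = 2π − arccos c = 5.485870 rad; φ = atan2(cos α − cos β, d − sin α + sin β) = 1.773383 rad; t = (α − φ + p/2) mod 2π = 1.354402 rad, q = (α − β − t + p) mod 2π = 0.440096 rad → L = 5.36·(1.354402 + 5.485870 + 0.440096) = 5.36·7.280369 = 39.022779 m
LRL: c = (6 − d² + 2cos(α−β) − 2d(sin α − sin β))/8 = 0.186961; p = 2π − arccos c = 4.900456 rad; φ = atan2(cos β − cos α, d + sin α − sin β) = -0.638979 rad; t = (φ − α + p/2) mod 2π = 1.426399 rad, q = (β − α − t + p) mod 2π = 0.882243 rad → L = 5.36·(1.426399 + 4.900456 + 0.882243) = 5.36·7.209098 = 38.640767 m
Shortest: LRL with L = 38.640767 m ≈ 38.6408 m
Convert LRL to answer units (arcs ×180/π): t = 1.426399·180/π = 81.7266°, p = 4.900456·180/π = 280.7755°, q = 0.882243·180/π = 50.5488°, L = 38.6408 m.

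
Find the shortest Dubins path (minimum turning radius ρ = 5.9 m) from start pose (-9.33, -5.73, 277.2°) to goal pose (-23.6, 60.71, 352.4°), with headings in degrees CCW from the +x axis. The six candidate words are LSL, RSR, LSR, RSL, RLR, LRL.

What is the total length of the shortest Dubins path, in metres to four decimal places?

91.3441 m

Let ψ = atan2(Δy, Δx) = atan2(66.44, -14.27) = 102.1218° be the start→goal bearing.
Normalize: d = |goal − start| / ρ = 67.955180/5.9 = 11.517827, α = (θ_start − ψ) mod 360° = 175.0782° = 3.055690 rad, β = (θ_goal − ψ) mod 360° = 250.2782° = 4.368178 rad.
Common terms: sin α = 0.085797, cos α = -0.996313, sin β = -0.941342, cos β = -0.337454, cos(α−β) = 0.255446, d² = 132.660342. Work in radians in the unit-radius frame; every candidate has L = ρ·(t + p + q).
LSL: p² = 2 + d² − 2cos(α−β) + 2d(sin α − sin β) = 157.810263; p = √p² = 12.562256; φ = atan2(cos β − cos α, d + sin α − sin β) = 0.052472 rad; t = (φ − α) mod 2π = 3.279967 rad, q = (β − φ) mod 2π = 4.315706 rad → L = 5.9·(3.279967 + 12.562256 + 4.315706) = 5.9·20.157928 = 118.931778 m
RSR: p² = 2 + d² − 2cos(α−β) + 2d(sin β − sin α) = 110.488637; p = √p² = 10.511358; φ = atan2(cos α − cos β, d − sin α + sin β) = -0.062722 rad; t = (α − φ) mod 2π = 3.118412 rad, q = (φ − β) mod 2π = 1.852286 rad → L = 5.9·(3.118412 + 10.511358 + 1.852286) = 5.9·15.482055 = 91.344126 m
LSR: p² = d² − 2 + 2cos(α−β) + 2d(sin α + sin β) = 111.463191; p = √p² = 10.557613; φ = atan2(−cos α − cos β, d + sin α + sin β) − atan2(−2, p) = 0.311664 rad; t = (φ − α) mod 2π = 3.539159 rad, q = (φ − β) mod 2π = 2.226671 rad → L = 5.9·(3.539159 + 10.557613 + 2.226671) = 5.9·16.323443 = 96.308315 m
RSL: p² = d² − 2 + 2cos(α−β) − 2d(sin α + sin β) = 150.879276; p = √p² = 12.283293; φ = atan2(cos α + cos β, d − sin α − sin β) − atan2(2, p) = -0.268785 rad; t = (α − φ) mod 2π = 3.324475 rad, q = (β − φ) mod 2π = 4.636963 rad → L = 5.9·(3.324475 + 12.283293 + 4.636963) = 5.9·20.244731 = 119.443912 m
RLR: c = (6 − d² + 2cos(α−β) + 2d(sin α − sin β))/8 = -12.811080, |c| > 1 → infeasible
LRL: c = (6 − d² + 2cos(α−β) − 2d(sin α − sin β))/8 = -18.726283, |c| > 1 → infeasible
Shortest: RSR with L = 91.344126 m ≈ 91.3441 m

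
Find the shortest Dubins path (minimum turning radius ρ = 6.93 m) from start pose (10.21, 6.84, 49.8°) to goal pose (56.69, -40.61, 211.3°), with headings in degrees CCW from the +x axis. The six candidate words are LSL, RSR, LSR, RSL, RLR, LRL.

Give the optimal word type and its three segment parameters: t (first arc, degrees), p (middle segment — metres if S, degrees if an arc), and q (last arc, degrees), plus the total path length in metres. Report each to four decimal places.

RSR: t = 94.3924°, p = 52.7813 m, q = 104.1076°, L = 76.7902 m

Let ψ = atan2(Δy, Δx) = atan2(-47.45, 46.48) = -45.5917° be the start→goal bearing.
Normalize: d = |goal − start| / ρ = 66.422081/6.93 = 9.584716, α = (θ_start − ψ) mod 360° = 95.3917° = 1.664899 rad, β = (θ_goal − ψ) mod 360° = 256.8917° = 4.483605 rad.
Common terms: sin α = 0.995576, cos α = -0.093963, sin β = -0.973943, cos β = -0.226793, cos(α−β) = -0.948324, d² = 91.866780. Work in radians in the unit-radius frame; every candidate has L = ρ·(t + p + q).
LSL: p² = 2 + d² − 2cos(α−β) + 2d(sin α − sin β) = 133.517980; p = √p² = 11.554998; φ = atan2(cos β − cos α, d + sin α − sin β) = -0.011496 rad; t = (φ − α) mod 2π = 4.606791 rad, q = (β − φ) mod 2π = 4.495101 rad → L = 6.93·(4.606791 + 11.554998 + 4.495101) = 6.93·20.656890 = 143.152248 m
RSR: p² = 2 + d² − 2cos(α−β) + 2d(sin β − sin α) = 58.008874; p = √p² = 7.616356; φ = atan2(cos α − cos β, d − sin α + sin β) = 0.017441 rad; t = (α − φ) mod 2π = 1.647458 rad, q = (φ − β) mod 2π = 1.817021 rad → L = 6.93·(1.647458 + 7.616356 + 1.817021) = 6.93·11.080834 = 76.790181 m
LSR: p² = d² − 2 + 2cos(α−β) + 2d(sin α + sin β) = 88.384818; p = √p² = 9.401320; φ = atan2(−cos α − cos β, d + sin α + sin β) − atan2(−2, p) = 0.242989 rad; t = (φ − α) mod 2π = 4.861276 rad, q = (φ − β) mod 2π = 2.042569 rad → L = 6.93·(4.861276 + 9.401320 + 2.042569) = 6.93·16.305165 = 112.994790 m
RSL: p² = d² − 2 + 2cos(α−β) − 2d(sin α + sin β) = 87.555446; p = √p² = 9.357107; φ = atan2(cos α + cos β, d − sin α − sin β) − atan2(2, p) = -0.244101 rad; t = (α − φ) mod 2π = 1.909000 rad, q = (β − φ) mod 2π = 4.727707 rad → L = 6.93·(1.909000 + 9.357107 + 4.727707) = 6.93·15.993813 = 110.837126 m
RLR: c = (6 − d² + 2cos(α−β) + 2d(sin α − sin β))/8 = -6.251109, |c| > 1 → infeasible
LRL: c = (6 − d² + 2cos(α−β) − 2d(sin α − sin β))/8 = -15.689747, |c| > 1 → infeasible
Shortest: RSR with L = 76.790181 m ≈ 76.7902 m
Convert RSR to answer units (arcs ×180/π): t = 1.647458·180/π = 94.3924°, p = ρ·p = 6.93·7.616356 = 52.7813 m, q = 1.817021·180/π = 104.1076°, L = 76.7902 m.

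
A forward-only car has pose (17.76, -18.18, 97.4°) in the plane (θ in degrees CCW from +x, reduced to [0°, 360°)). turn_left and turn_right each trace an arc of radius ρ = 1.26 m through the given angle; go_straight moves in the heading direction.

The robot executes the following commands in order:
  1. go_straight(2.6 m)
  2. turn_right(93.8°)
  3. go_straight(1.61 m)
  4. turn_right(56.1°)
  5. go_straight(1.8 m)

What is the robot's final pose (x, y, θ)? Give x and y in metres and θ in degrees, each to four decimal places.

(22.3769, -15.9993, 307.5000°)

set_pose: (x, y, θ) = (17.7600, -18.1800, 97.4000°), ρ = 1.26
go_straight(2.6): x += 2.6·cos θ, y += 2.6·sin θ → (17.4251, -15.6017, 97.4000°)
turn_right(93.8°): centre at ρ to the right, rotate −93.8° → (18.5955, -14.1819, 3.6000°)
go_straight(1.61): x += 1.61·cos θ, y += 1.61·sin θ → (20.2023, -14.0808, 3.6000°)
turn_right(56.1°): centre at ρ to the right, rotate −56.1° → (21.2811, -14.5712, -52.5000° ≡ 307.5000°)
go_straight(1.8): x += 1.8·cos θ, y += 1.8·sin θ → (22.3769, -15.9993, 307.5000°)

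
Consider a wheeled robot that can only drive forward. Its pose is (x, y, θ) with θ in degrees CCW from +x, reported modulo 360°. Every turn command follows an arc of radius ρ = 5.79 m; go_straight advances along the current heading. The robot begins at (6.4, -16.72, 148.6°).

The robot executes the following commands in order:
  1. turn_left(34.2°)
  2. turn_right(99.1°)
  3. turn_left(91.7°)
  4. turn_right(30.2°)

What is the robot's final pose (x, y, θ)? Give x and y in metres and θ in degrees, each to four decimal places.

set_pose: (x, y, θ) = (6.4000, -16.7200, 148.6000°), ρ = 5.79
turn_left(34.2°): centre at ρ to the left, rotate +34.2° → (3.1005, -15.8790, 182.8000°)
turn_right(99.1°): centre at ρ to the right, rotate −99.1° → (-2.9374, -9.4605, 83.7000°)
turn_left(91.7°): centre at ρ to the left, rotate +91.7° → (-8.2280, -3.0538, 175.4000°)
turn_right(30.2°): centre at ρ to the right, rotate −30.2° → (-11.0681, -2.0369, 145.2000°)

(-11.0681, -2.0369, 145.2000°)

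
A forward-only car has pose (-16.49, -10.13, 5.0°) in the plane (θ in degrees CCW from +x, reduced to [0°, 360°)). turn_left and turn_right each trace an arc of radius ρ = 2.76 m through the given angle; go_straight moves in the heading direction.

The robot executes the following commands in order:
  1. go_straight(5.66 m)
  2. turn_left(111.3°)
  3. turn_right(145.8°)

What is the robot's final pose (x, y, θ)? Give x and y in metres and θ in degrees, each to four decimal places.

set_pose: (x, y, θ) = (-16.4900, -10.1300, 5.0000°), ρ = 2.76
go_straight(5.66): x += 5.66·cos θ, y += 5.66·sin θ → (-10.8515, -9.6367, 5.0000°)
turn_left(111.3°): centre at ρ to the left, rotate +111.3° → (-8.6178, -5.6643, 116.3000°)
turn_right(145.8°): centre at ρ to the right, rotate −145.8° → (-4.7844, -2.0393, -29.5000° ≡ 330.5000°)

(-4.7844, -2.0393, 330.5000°)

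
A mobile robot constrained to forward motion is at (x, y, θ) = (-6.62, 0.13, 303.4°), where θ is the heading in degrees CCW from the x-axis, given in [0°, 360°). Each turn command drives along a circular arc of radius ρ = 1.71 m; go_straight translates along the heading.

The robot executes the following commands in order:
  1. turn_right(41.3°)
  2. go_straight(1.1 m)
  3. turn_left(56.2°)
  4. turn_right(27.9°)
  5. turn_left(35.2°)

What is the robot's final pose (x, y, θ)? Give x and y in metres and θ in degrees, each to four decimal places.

set_pose: (x, y, θ) = (-6.6200, 0.1300, 303.4000°), ρ = 1.71
turn_right(41.3°): centre at ρ to the right, rotate −41.3° → (-6.3538, -1.0464, 262.1000°)
go_straight(1.1): x += 1.1·cos θ, y += 1.1·sin θ → (-6.5050, -2.1359, 262.1000°)
turn_left(56.2°): centre at ρ to the left, rotate +56.2° → (-5.9488, -3.6477, 318.3000°)
turn_right(27.9°): centre at ρ to the right, rotate −27.9° → (-5.4836, -4.3284, 290.4000°)
turn_left(35.2°): centre at ρ to the left, rotate +35.2° → (-4.8469, -5.1433, 325.6000°)

(-4.8469, -5.1433, 325.6000°)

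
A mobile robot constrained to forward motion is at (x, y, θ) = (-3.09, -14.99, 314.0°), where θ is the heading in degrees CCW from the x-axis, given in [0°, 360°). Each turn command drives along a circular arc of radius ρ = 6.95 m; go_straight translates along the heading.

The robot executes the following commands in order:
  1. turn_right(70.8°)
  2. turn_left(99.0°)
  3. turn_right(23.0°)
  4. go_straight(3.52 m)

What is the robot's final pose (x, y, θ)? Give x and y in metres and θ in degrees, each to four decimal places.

(7.2743, -36.3586, 319.2000°)

set_pose: (x, y, θ) = (-3.0900, -14.9900, 314.0000°), ρ = 6.95
turn_right(70.8°): centre at ρ to the right, rotate −70.8° → (-1.8859, -22.9515, 243.2000°)
turn_left(99.0°): centre at ρ to the left, rotate +99.0° → (2.1929, -32.7024, 342.2000°)
turn_right(23.0°): centre at ρ to the right, rotate −23.0° → (4.6096, -34.0586, 319.2000°)
go_straight(3.52): x += 3.52·cos θ, y += 3.52·sin θ → (7.2743, -36.3586, 319.2000°)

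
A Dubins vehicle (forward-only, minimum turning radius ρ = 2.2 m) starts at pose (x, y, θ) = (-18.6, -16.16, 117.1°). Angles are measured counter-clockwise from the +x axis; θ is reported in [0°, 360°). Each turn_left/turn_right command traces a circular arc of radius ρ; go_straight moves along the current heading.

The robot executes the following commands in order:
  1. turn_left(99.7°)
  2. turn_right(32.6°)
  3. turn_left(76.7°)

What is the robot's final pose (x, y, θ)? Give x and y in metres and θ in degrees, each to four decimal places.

set_pose: (x, y, θ) = (-18.6000, -16.1600, 117.1000°), ρ = 2.2
turn_left(99.7°): centre at ρ to the left, rotate +99.7° → (-21.8763, -15.4006, 216.8000°)
turn_right(32.6°): centre at ρ to the right, rotate −32.6° → (-23.0330, -15.8331, 184.2000°)
turn_left(76.7°): centre at ρ to the left, rotate +76.7° → (-25.0442, -17.6792, 260.9000°)

(-25.0442, -17.6792, 260.9000°)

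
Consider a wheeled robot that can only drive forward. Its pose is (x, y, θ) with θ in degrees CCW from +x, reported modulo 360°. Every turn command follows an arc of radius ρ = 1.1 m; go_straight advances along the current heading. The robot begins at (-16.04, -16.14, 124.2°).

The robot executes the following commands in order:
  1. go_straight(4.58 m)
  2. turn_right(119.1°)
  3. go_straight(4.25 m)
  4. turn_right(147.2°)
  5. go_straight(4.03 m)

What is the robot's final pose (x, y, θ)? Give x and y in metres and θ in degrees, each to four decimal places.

set_pose: (x, y, θ) = (-16.0400, -16.1400, 124.2000°), ρ = 1.1
go_straight(4.58): x += 4.58·cos θ, y += 4.58·sin θ → (-18.6143, -12.3520, 124.2000°)
turn_right(119.1°): centre at ρ to the right, rotate −119.1° → (-17.8023, -10.6380, 5.1000°)
go_straight(4.25): x += 4.25·cos θ, y += 4.25·sin θ → (-13.5692, -10.2602, 5.1000°)
turn_right(147.2°): centre at ρ to the right, rotate −147.2° → (-12.7957, -12.2239, -142.1000° ≡ 217.9000°)
go_straight(4.03): x += 4.03·cos θ, y += 4.03·sin θ → (-15.9757, -14.6994, 217.9000°)

(-15.9757, -14.6994, 217.9000°)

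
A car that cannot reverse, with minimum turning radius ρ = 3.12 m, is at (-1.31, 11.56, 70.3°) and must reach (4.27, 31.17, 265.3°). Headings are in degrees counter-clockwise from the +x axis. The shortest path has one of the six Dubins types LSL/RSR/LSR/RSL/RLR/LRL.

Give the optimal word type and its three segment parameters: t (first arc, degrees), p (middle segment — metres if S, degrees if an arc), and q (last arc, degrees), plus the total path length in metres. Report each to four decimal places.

Let ψ = atan2(Δy, Δx) = atan2(19.61, 5.58) = 74.1164° be the start→goal bearing.
Normalize: d = |goal − start| / ρ = 20.388440/3.12 = 6.534757, α = (θ_start − ψ) mod 360° = 356.1836° = 6.216577 rad, β = (θ_goal − ψ) mod 360° = 191.1836° = 3.336784 rad.
Common terms: sin α = -0.066559, cos α = 0.997782, sin β = -0.193954, cos β = -0.981011, cos(α−β) = -0.965926, d² = 42.703043. Work in radians in the unit-radius frame; every candidate has L = ρ·(t + p + q).
LSL: p² = 2 + d² − 2cos(α−β) + 2d(sin α − sin β) = 48.299888; p = √p² = 6.949812; φ = atan2(cos β − cos α, d + sin α − sin β) = -0.288721 rad; t = (φ − α) mod 2π = 6.061073 rad, q = (β − φ) mod 2π = 3.625505 rad → L = 3.12·(6.061073 + 6.949812 + 3.625505) = 3.12·16.636389 = 51.905535 m
RSR: p² = 2 + d² − 2cos(α−β) + 2d(sin β − sin α) = 44.969901; p = √p² = 6.705960; φ = atan2(cos α − cos β, d − sin α + sin β) = 0.299539 rad; t = (α − φ) mod 2π = 5.917038 rad, q = (φ − β) mod 2π = 3.245940 rad → L = 3.12·(5.917038 + 6.705960 + 3.245940) = 3.12·15.868939 = 49.511089 m
LSR: p² = d² − 2 + 2cos(α−β) + 2d(sin α + sin β) = 35.366412; p = √p² = 5.946967; φ = atan2(−cos α − cos β, d + sin α + sin β) − atan2(−2, p) = 0.321750 rad; t = (φ − α) mod 2π = 0.388359 rad, q = (φ − β) mod 2π = 3.268152 rad → L = 3.12·(0.388359 + 5.946967 + 3.268152) = 3.12·9.603477 = 29.962848 m
RSL: p² = d² − 2 + 2cos(α−β) − 2d(sin α + sin β) = 42.175970; p = √p² = 6.494303; φ = atan2(cos α + cos β, d − sin α − sin β) − atan2(2, p) = -0.296277 rad; t = (α − φ) mod 2π = 0.229669 rad, q = (β − φ) mod 2π = 3.633061 rad → L = 3.12·(0.229669 + 6.494303 + 3.633061) = 3.12·10.357033 = 32.313944 m
RLR: c = (6 − d² + 2cos(α−β) + 2d(sin α − sin β))/8 = -4.621238, |c| > 1 → infeasible
LRL: c = (6 − d² + 2cos(α−β) − 2d(sin α − sin β))/8 = -5.037486, |c| > 1 → infeasible
Shortest: LSR with L = 29.962848 m ≈ 29.9628 m
Convert LSR to answer units (arcs ×180/π): t = 0.388359·180/π = 22.2513°, p = ρ·p = 3.12·5.946967 = 18.5545 m, q = 3.268152·180/π = 187.2513°, L = 29.9628 m.

LSR: t = 22.2513°, p = 18.5545 m, q = 187.2513°, L = 29.9628 m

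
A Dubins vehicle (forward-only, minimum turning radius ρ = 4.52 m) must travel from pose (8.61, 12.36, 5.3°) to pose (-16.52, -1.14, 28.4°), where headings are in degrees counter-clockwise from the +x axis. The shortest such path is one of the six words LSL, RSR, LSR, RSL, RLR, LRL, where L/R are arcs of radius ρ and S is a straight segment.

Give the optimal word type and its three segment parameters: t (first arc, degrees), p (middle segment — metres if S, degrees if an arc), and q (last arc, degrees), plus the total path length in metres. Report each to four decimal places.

Let ψ = atan2(Δy, Δx) = atan2(-13.50, -25.13) = -151.7550° be the start→goal bearing.
Normalize: d = |goal − start| / ρ = 28.526600/4.52 = 6.311195, α = (θ_start − ψ) mod 360° = 157.0550° = 2.741127 rad, β = (θ_goal − ψ) mod 360° = 180.1550° = 3.144298 rad.
Common terms: sin α = 0.389847, cos α = -0.920880, sin β = -0.002706, cos β = -0.999996, cos(α−β) = 0.919821, d² = 39.831178. Work in radians in the unit-radius frame; every candidate has L = ρ·(t + p + q).
LSL: p² = 2 + d² − 2cos(α−β) + 2d(sin α − sin β) = 44.946487; p = √p² = 6.704214; φ = atan2(cos β − cos α, d + sin α − sin β) = -0.011801 rad; t = (φ − α) mod 2π = 3.530257 rad, q = (β − φ) mod 2π = 3.156100 rad → L = 4.52·(3.530257 + 6.704214 + 3.156100) = 4.52·13.390570 = 60.525379 m
RSR: p² = 2 + d² − 2cos(α−β) + 2d(sin β − sin α) = 35.036583; p = √p² = 5.919171; φ = atan2(cos α − cos β, d − sin α + sin β) = 0.013367 rad; t = (α − φ) mod 2π = 2.727761 rad, q = (φ − β) mod 2π = 3.152254 rad → L = 4.52·(2.727761 + 5.919171 + 3.152254) = 4.52·11.799185 = 53.332317 m
LSR: p² = d² − 2 + 2cos(α−β) + 2d(sin α + sin β) = 44.557471; p = √p² = 6.675138; φ = atan2(−cos α − cos β, d + sin α + sin β) − atan2(−2, p) = 0.570382 rad; t = (φ − α) mod 2π = 4.112440 rad, q = (φ − β) mod 2π = 3.709269 rad → L = 4.52·(4.112440 + 6.675138 + 3.709269) = 4.52·14.496848 = 65.525751 m
RSL: p² = d² − 2 + 2cos(α−β) − 2d(sin α + sin β) = 34.784171; p = √p² = 5.897811; φ = atan2(cos α + cos β, d − sin α − sin β) − atan2(2, p) = -0.640493 rad; t = (α − φ) mod 2π = 3.381620 rad, q = (β − φ) mod 2π = 3.784791 rad → L = 4.52·(3.381620 + 5.897811 + 3.784791) = 4.52·13.064222 = 59.050285 m
RLR: c = (6 − d² + 2cos(α−β) + 2d(sin α − sin β))/8 = -3.379573, |c| > 1 → infeasible
LRL: c = (6 − d² + 2cos(α−β) − 2d(sin α − sin β))/8 = -4.618311, |c| > 1 → infeasible
Shortest: RSR with L = 53.332317 m ≈ 53.3323 m
Convert RSR to answer units (arcs ×180/π): t = 2.727761·180/π = 156.2892°, p = ρ·p = 4.52·5.919171 = 26.7547 m, q = 3.152254·180/π = 180.6108°, L = 53.3323 m.

RSR: t = 156.2892°, p = 26.7547 m, q = 180.6108°, L = 53.3323 m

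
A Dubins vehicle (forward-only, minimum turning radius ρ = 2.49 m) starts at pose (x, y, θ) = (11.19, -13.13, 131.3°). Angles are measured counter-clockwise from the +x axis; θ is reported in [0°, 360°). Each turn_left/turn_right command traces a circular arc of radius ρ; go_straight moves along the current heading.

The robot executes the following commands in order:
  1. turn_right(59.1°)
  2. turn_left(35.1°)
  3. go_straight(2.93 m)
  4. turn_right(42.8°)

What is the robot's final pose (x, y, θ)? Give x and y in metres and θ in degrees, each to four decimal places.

(9.9550, -4.6139, 64.5000°)

set_pose: (x, y, θ) = (11.1900, -13.1300, 131.3000°), ρ = 2.49
turn_right(59.1°): centre at ρ to the right, rotate −59.1° → (10.6898, -10.7254, 72.2000°)
turn_left(35.1°): centre at ρ to the left, rotate +35.1° → (10.6964, -9.2238, 107.3000°)
go_straight(2.93): x += 2.93·cos θ, y += 2.93·sin θ → (9.8251, -6.4263, 107.3000°)
turn_right(42.8°): centre at ρ to the right, rotate −42.8° → (9.9550, -4.6139, 64.5000°)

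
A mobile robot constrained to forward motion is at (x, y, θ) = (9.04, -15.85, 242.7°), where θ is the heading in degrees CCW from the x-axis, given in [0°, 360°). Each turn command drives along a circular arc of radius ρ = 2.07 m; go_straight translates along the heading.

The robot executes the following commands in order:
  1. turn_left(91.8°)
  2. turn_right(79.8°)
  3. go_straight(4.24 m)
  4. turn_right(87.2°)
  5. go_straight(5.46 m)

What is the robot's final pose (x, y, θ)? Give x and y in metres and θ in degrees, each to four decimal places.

set_pose: (x, y, θ) = (9.0400, -15.8500, 242.7000°), ρ = 2.07
turn_left(91.8°): centre at ρ to the left, rotate +91.8° → (9.9883, -18.6678, 334.5000°)
turn_right(79.8°): centre at ρ to the right, rotate −79.8° → (11.0938, -21.0823, 254.7000°)
go_straight(4.24): x += 4.24·cos θ, y += 4.24·sin θ → (9.9749, -25.1720, 254.7000°)
turn_right(87.2°): centre at ρ to the right, rotate −87.2° → (7.5303, -26.6468, 167.5000°)
go_straight(5.46): x += 5.46·cos θ, y += 5.46·sin θ → (2.1997, -25.4650, 167.5000°)

(2.1997, -25.4650, 167.5000°)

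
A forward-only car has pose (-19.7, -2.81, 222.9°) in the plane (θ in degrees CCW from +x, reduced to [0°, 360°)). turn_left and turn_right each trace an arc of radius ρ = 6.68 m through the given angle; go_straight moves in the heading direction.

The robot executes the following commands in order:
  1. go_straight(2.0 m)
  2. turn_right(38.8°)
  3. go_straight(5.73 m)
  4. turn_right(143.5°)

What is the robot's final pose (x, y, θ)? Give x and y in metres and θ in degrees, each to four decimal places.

set_pose: (x, y, θ) = (-19.7000, -2.8100, 222.9000°), ρ = 6.68
go_straight(2.0): x += 2.0·cos θ, y += 2.0·sin θ → (-21.1651, -4.1714, 222.9000°)
turn_right(38.8°): centre at ρ to the right, rotate −38.8° → (-25.2347, -5.9410, 184.1000°)
go_straight(5.73): x += 5.73·cos θ, y += 5.73·sin θ → (-30.9500, -6.3506, 184.1000°)
turn_right(143.5°): centre at ρ to the right, rotate −143.5° → (-35.7748, 5.3842, 40.6000°)

(-35.7748, 5.3842, 40.6000°)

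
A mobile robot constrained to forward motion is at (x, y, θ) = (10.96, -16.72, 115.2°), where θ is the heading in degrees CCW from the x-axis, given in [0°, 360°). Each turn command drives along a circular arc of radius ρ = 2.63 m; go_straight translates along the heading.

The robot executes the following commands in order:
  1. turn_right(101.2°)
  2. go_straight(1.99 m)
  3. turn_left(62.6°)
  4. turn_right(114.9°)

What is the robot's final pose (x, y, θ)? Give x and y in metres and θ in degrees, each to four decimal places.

(20.7449, -9.1701, 321.7000°)

set_pose: (x, y, θ) = (10.9600, -16.7200, 115.2000°), ρ = 2.63
turn_right(101.2°): centre at ρ to the right, rotate −101.2° → (12.7034, -13.0483, 14.0000°)
go_straight(1.99): x += 1.99·cos θ, y += 1.99·sin θ → (14.6343, -12.5669, 14.0000°)
turn_left(62.6°): centre at ρ to the left, rotate +62.6° → (16.5565, -10.6245, 76.6000°)
turn_right(114.9°): centre at ρ to the right, rotate −114.9° → (20.7449, -9.1701, -38.3000° ≡ 321.7000°)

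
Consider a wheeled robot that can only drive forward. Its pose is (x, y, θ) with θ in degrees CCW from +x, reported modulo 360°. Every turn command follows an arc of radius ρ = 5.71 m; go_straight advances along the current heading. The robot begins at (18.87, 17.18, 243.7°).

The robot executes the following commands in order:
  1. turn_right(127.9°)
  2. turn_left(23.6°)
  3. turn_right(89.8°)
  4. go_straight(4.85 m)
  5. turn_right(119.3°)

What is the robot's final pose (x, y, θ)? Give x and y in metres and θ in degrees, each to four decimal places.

set_pose: (x, y, θ) = (18.8700, 17.1800, 243.7000°), ρ = 5.71
turn_right(127.9°): centre at ρ to the right, rotate −127.9° → (8.6102, 17.2248, 115.8000°)
turn_left(23.6°): centre at ρ to the left, rotate +23.6° → (7.1853, 19.0750, 139.4000°)
turn_right(89.8°): centre at ρ to the right, rotate −89.8° → (6.5529, 27.1112, 49.6000°)
go_straight(4.85): x += 4.85·cos θ, y += 4.85·sin θ → (9.6963, 30.8047, 49.6000°)
turn_right(119.3°): centre at ρ to the right, rotate −119.3° → (19.4000, 29.0849, -69.7000° ≡ 290.3000°)

(19.4000, 29.0849, 290.3000°)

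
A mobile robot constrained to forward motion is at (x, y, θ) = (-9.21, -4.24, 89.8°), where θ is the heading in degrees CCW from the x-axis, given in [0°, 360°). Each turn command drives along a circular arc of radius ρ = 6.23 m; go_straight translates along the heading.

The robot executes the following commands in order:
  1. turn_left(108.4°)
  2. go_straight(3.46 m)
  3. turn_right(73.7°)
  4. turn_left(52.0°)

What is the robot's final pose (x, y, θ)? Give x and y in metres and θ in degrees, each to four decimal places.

set_pose: (x, y, θ) = (-9.2100, -4.2400, 89.8000°), ρ = 6.23
turn_left(108.4°): centre at ρ to the left, rotate +108.4° → (-17.3858, 1.7001, 198.2000°)
go_straight(3.46): x += 3.46·cos θ, y += 3.46·sin θ → (-20.6727, 0.6194, 198.2000°)
turn_right(73.7°): centre at ρ to the right, rotate −73.7° → (-27.7529, 3.0090, 124.5000°)
turn_left(52.0°): centre at ρ to the left, rotate +52.0° → (-32.5068, 5.6987, 176.5000°)

(-32.5068, 5.6987, 176.5000°)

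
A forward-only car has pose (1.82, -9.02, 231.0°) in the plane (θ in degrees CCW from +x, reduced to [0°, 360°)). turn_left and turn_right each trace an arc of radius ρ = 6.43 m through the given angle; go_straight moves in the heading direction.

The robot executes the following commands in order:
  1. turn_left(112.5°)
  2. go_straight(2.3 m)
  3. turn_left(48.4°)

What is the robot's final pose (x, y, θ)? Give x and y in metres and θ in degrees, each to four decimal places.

set_pose: (x, y, θ) = (1.8200, -9.0200, 231.0000°), ρ = 6.43
turn_left(112.5°): centre at ρ to the left, rotate +112.5° → (4.9908, -19.2317, 343.5000°)
go_straight(2.3): x += 2.3·cos θ, y += 2.3·sin θ → (7.1961, -19.8850, 343.5000°)
turn_left(48.4°): centre at ρ to the left, rotate +48.4° → (12.4202, -19.1787, 391.9000° ≡ 31.9000°)

(12.4202, -19.1787, 31.9000°)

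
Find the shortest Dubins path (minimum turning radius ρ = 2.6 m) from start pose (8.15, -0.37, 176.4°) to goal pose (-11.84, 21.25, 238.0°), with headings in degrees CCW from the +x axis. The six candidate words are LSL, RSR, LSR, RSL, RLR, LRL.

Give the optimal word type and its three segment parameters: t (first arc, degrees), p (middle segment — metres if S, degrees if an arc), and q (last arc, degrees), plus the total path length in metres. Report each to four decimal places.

RSL: t = 52.8380°, p = 24.6279 m, q = 114.4380°, L = 32.2186 m

Let ψ = atan2(Δy, Δx) = atan2(21.62, -19.99) = 132.7567° be the start→goal bearing.
Normalize: d = |goal − start| / ρ = 29.445280/2.6 = 11.325108, α = (θ_start − ψ) mod 360° = 43.6433° = 0.761720 rad, β = (θ_goal − ψ) mod 360° = 105.2433° = 1.836842 rad.
Common terms: sin α = 0.690167, cos α = 0.723650, sin β = 0.964818, cos β = -0.262919, cos(α−β) = 0.475624, d² = 128.258062. Work in radians in the unit-radius frame; every candidate has L = ρ·(t + p + q).
LSL: p² = 2 + d² − 2cos(α−β) + 2d(sin α − sin β) = 123.085906; p = √p² = 11.094409; φ = atan2(cos β − cos α, d + sin α − sin β) = -0.089042 rad; t = (φ − α) mod 2π = 5.432423 rad, q = (β − φ) mod 2π = 1.925885 rad → L = 2.6·(5.432423 + 11.094409 + 1.925885) = 2.6·18.452717 = 47.977064 m
RSR: p² = 2 + d² − 2cos(α−β) + 2d(sin β − sin α) = 135.527722; p = √p² = 11.641637; φ = atan2(cos α − cos β, d − sin α + sin β) = 0.084847 rad; t = (α − φ) mod 2π = 0.676873 rad, q = (φ − β) mod 2π = 4.531190 rad → L = 2.6·(0.676873 + 11.641637 + 4.531190) = 2.6·16.849700 = 43.809220 m
LSR: p² = d² − 2 + 2cos(α−β) + 2d(sin α + sin β) = 164.695073; p = √p² = 12.833358; φ = atan2(−cos α − cos β, d + sin α + sin β) − atan2(−2, p) = 0.119120 rad; t = (φ − α) mod 2π = 5.640586 rad, q = (φ − β) mod 2π = 4.565463 rad → L = 2.6·(5.640586 + 12.833358 + 4.565463) = 2.6·23.039406 = 59.902456 m
RSL: p² = d² − 2 + 2cos(α−β) − 2d(sin α + sin β) = 89.723548; p = √p² = 9.472251; φ = atan2(cos α + cos β, d − sin α − sin β) − atan2(2, p) = -0.160478 rad; t = (α − φ) mod 2π = 0.922197 rad, q = (β − φ) mod 2π = 1.997320 rad → L = 2.6·(0.922197 + 9.472251 + 1.997320) = 2.6·12.391769 = 32.218600 m
RLR: c = (6 − d² + 2cos(α−β) + 2d(sin α − sin β))/8 = -15.940965, |c| > 1 → infeasible
LRL: c = (6 − d² + 2cos(α−β) − 2d(sin α − sin β))/8 = -14.385738, |c| > 1 → infeasible
Shortest: RSL with L = 32.218600 m ≈ 32.2186 m
Convert RSL to answer units (arcs ×180/π): t = 0.922197·180/π = 52.8380°, p = ρ·p = 2.6·9.472251 = 24.6279 m, q = 1.997320·180/π = 114.4380°, L = 32.2186 m.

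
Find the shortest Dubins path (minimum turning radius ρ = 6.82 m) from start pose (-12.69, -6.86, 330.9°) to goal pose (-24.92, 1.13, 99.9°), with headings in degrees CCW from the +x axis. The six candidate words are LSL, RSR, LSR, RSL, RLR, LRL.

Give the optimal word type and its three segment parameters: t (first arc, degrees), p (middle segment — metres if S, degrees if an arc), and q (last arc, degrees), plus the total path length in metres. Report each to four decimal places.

RSL: t = 232.6634°, p = 14.8842 m, q = 1.6634°, L = 42.7764 m

Let ψ = atan2(Δy, Δx) = atan2(7.99, -12.23) = 146.8430° be the start→goal bearing.
Normalize: d = |goal − start| / ρ = 14.608662/6.82 = 2.142033, α = (θ_start − ψ) mod 360° = 184.0570° = 3.212402 rad, β = (θ_goal − ψ) mod 360° = 313.0570° = 5.463876 rad.
Common terms: sin α = -0.070750, cos α = -0.997494, sin β = -0.730674, cos β = 0.682726, cos(α−β) = -0.629320, d² = 4.588303. Work in radians in the unit-radius frame; every candidate has L = ρ·(t + p + q).
LSL: p² = 2 + d² − 2cos(α−β) + 2d(sin α − sin β) = 10.674104; p = √p² = 3.267125; φ = atan2(cos β − cos α, d + sin α − sin β) = 0.540169 rad; t = (φ − α) mod 2π = 3.610953 rad, q = (β − φ) mod 2π = 4.923707 rad → L = 6.82·(3.610953 + 3.267125 + 4.923707) = 6.82·11.801785 = 80.488172 m
RSR: p² = 2 + d² − 2cos(α−β) + 2d(sin β − sin α) = 5.019784; p = √p² = 2.240487; φ = atan2(cos α − cos β, d − sin α + sin β) = -0.847964 rad; t = (α − φ) mod 2π = 4.060366 rad, q = (φ − β) mod 2π = 6.254530 rad → L = 6.82·(4.060366 + 2.240487 + 6.254530) = 6.82·12.555383 = 85.627715 m
LSR: p² = d² − 2 + 2cos(α−β) + 2d(sin α + sin β) = -2.103690 < 0 → infeasible
RSL: p² = d² − 2 + 2cos(α−β) − 2d(sin α + sin β) = 4.763015; p = √p² = 2.182433; φ = atan2(cos α + cos β, d − sin α − sin β) − atan2(2, p) = -0.848340 rad; t = (α − φ) mod 2π = 4.060742 rad, q = (β − φ) mod 2π = 0.029031 rad → L = 6.82·(4.060742 + 2.182433 + 0.029031) = 6.82·6.272206 = 42.776445 m
RLR: c = (6 − d² + 2cos(α−β) + 2d(sin α − sin β))/8 = 0.372527; p = 2π − arccos c = 5.094119 rad; φ = atan2(cos α − cos β, d − sin α + sin β) = -0.847964 rad; t = (α − φ + p/2) mod 2π = 0.324240 rad, q = (α − β − t + p) mod 2π = 2.518405 rad → L = 6.82·(0.324240 + 5.094119 + 2.518405) = 6.82·7.936764 = 54.128732 m
LRL: c = (6 − d² + 2cos(α−β) − 2d(sin α − sin β))/8 = -0.334263; p = 2π − arccos c = 4.371566 rad; φ = atan2(cos β − cos α, d + sin α − sin β) = 0.540169 rad; t = (φ − α + p/2) mod 2π = 5.796736 rad, q = (β − α − t + p) mod 2π = 0.826305 rad → L = 6.82·(5.796736 + 4.371566 + 0.826305) = 6.82·10.994606 = 74.983216 m
Shortest: RSL with L = 42.776445 m ≈ 42.7764 m
Convert RSL to answer units (arcs ×180/π): t = 4.060742·180/π = 232.6634°, p = ρ·p = 6.82·2.182433 = 14.8842 m, q = 0.029031·180/π = 1.6634°, L = 42.7764 m.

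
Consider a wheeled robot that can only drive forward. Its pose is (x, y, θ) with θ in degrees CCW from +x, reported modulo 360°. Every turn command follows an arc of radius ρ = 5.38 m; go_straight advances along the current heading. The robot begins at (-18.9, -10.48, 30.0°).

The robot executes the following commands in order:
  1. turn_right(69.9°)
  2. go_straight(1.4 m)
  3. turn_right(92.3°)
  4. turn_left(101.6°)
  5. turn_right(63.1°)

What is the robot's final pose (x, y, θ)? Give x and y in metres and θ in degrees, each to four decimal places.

set_pose: (x, y, θ) = (-18.9000, -10.4800, 30.0000°), ρ = 5.38
turn_right(69.9°): centre at ρ to the right, rotate −69.9° → (-12.7590, -11.0119, -39.9000° ≡ 320.1000°)
go_straight(1.4): x += 1.4·cos θ, y += 1.4·sin θ → (-11.6850, -11.9099, 320.1000°)
turn_right(92.3°): centre at ρ to the right, rotate −92.3° → (-11.1504, -19.6511, 227.8000°)
turn_left(101.6°): centre at ρ to the left, rotate +101.6° → (-9.9036, -27.8958, 329.4000°)
turn_right(63.1°): centre at ρ to the right, rotate −63.1° → (-7.2734, -32.8737, 266.3000°)

(-7.2734, -32.8737, 266.3000°)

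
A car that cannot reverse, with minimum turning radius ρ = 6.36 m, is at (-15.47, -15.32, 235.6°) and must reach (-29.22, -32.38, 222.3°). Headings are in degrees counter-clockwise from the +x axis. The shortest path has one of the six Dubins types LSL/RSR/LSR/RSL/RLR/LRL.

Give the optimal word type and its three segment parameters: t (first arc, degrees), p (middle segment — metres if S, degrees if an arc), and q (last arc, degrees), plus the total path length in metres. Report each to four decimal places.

RSR: t = 4.3109°, p = 20.4394 m, q = 8.9891°, L = 21.9158 m

Let ψ = atan2(Δy, Δx) = atan2(-17.06, -13.75) = -128.8681° be the start→goal bearing.
Normalize: d = |goal − start| / ρ = 21.911324/6.36 = 3.445177, α = (θ_start − ψ) mod 360° = 4.4681° = 0.077983 rad, β = (θ_goal − ψ) mod 360° = 351.1681° = 6.129039 rad.
Common terms: sin α = 0.077904, cos α = 0.996961, sin β = -0.153536, cos β = 0.988143, cos(α−β) = 0.973179, d² = 11.869242. Work in radians in the unit-radius frame; every candidate has L = ρ·(t + p + q).
LSL: p² = 2 + d² − 2cos(α−β) + 2d(sin α − sin β) = 13.517588; p = √p² = 3.676627; φ = atan2(cos β − cos α, d + sin α − sin β) = -0.002398 rad; t = (φ − α) mod 2π = 6.202804 rad, q = (β − φ) mod 2π = 6.131438 rad → L = 6.36·(6.202804 + 3.676627 + 6.131438) = 6.36·16.010869 = 101.829128 m
RSR: p² = 2 + d² − 2cos(α−β) + 2d(sin β − sin α) = 10.328181; p = √p² = 3.213749; φ = atan2(cos α − cos β, d − sin α + sin β) = 0.002744 rad; t = (α − φ) mod 2π = 0.075239 rad, q = (φ − β) mod 2π = 0.156890 rad → L = 6.36·(0.075239 + 3.213749 + 0.156890) = 6.36·3.445877 = 21.915781 m
LSR: p² = d² − 2 + 2cos(α−β) + 2d(sin α + sin β) = 11.294464; p = √p² = 3.360724; φ = atan2(−cos α − cos β, d + sin α + sin β) − atan2(−2, p) = 0.004427 rad; t = (φ − α) mod 2π = 6.209629 rad, q = (φ − β) mod 2π = 0.158573 rad → L = 6.36·(6.209629 + 3.360724 + 0.158573) = 6.36·9.728926 = 61.875967 m
RSL: p² = d² − 2 + 2cos(α−β) − 2d(sin α + sin β) = 12.336735; p = √p² = 3.512369; φ = atan2(cos α + cos β, d − sin α − sin β) − atan2(2, p) = -0.004236 rad; t = (α − φ) mod 2π = 0.082219 rad, q = (β − φ) mod 2π = 6.133275 rad → L = 6.36·(0.082219 + 3.512369 + 6.133275) = 6.36·9.727863 = 61.869207 m
RLR: c = (6 − d² + 2cos(α−β) + 2d(sin α − sin β))/8 = -0.291023; p = 2π − arccos c = 4.417093 rad; φ = atan2(cos α − cos β, d − sin α + sin β) = 0.002744 rad; t = (α − φ + p/2) mod 2π = 2.283786 rad, q = (α − β − t + p) mod 2π = 2.365437 rad → L = 6.36·(2.283786 + 4.417093 + 2.365437) = 6.36·9.066316 = 57.661768 m
LRL: c = (6 − d² + 2cos(α−β) − 2d(sin α − sin β))/8 = -0.689699; p = 2π − arccos c = 3.951316 rad; φ = atan2(cos β − cos α, d + sin α − sin β) = -0.002398 rad; t = (φ − α + p/2) mod 2π = 1.895277 rad, q = (β − α − t + p) mod 2π = 1.823910 rad → L = 6.36·(1.895277 + 3.951316 + 1.823910) = 6.36·7.670504 = 48.784405 m
Shortest: RSR with L = 21.915781 m ≈ 21.9158 m
Convert RSR to answer units (arcs ×180/π): t = 0.075239·180/π = 4.3109°, p = ρ·p = 6.36·3.213749 = 20.4394 m, q = 0.156890·180/π = 8.9891°, L = 21.9158 m.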